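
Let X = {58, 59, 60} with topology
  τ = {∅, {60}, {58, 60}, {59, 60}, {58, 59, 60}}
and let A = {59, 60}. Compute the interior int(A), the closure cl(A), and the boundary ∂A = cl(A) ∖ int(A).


int(A) = {59, 60}, cl(A) = {58, 59, 60}, ∂A = {58}.

Closed sets in (X, τ) are complements of opens:
  closed(X, τ) = {∅, {58}, {59}, {58, 59}, {58, 59, 60}}.
int(A) = ⋃ {U ∈ τ : U ⊆ A}. Opens contained in A: ∅, {60}, {59, 60}.
Taking the union of these: int(A) = {59, 60}.
cl(A) = ⋂ {C closed : A ⊆ C}. Closed sets containing A: {58, 59, 60}.
Intersecting these: cl(A) = {58, 59, 60}.
∂A = cl(A) ∖ int(A) = {58, 59, 60} ∖ {59, 60} = {58}.


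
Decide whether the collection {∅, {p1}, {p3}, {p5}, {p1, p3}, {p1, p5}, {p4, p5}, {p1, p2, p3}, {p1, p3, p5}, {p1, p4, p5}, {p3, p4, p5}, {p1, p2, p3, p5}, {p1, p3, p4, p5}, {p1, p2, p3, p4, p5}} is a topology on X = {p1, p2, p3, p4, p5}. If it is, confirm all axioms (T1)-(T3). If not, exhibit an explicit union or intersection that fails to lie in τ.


τ is NOT a topology on X.

Axiom (T1): ∅ ∈ τ? Yes; X ∈ τ? Yes.
Axiom (T2/T3): check pairwise unions and intersections of members of τ.
Counterexample for (T2): {p3} ∪ {p5} = {p3, p5} ∉ τ. Therefore τ is NOT a topology.


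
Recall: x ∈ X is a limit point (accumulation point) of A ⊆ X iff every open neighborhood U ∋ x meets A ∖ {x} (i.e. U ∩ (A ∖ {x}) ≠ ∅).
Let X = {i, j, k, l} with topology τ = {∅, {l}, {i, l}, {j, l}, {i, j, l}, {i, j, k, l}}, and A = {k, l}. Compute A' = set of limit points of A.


A' = {i, j, k}

For each x ∈ X, list the open sets U ∈ τ with x ∈ U, then check whether U ∩ (A ∖ {x}) ≠ ∅ for every such U.
  x = i: opens ∋ x are {i, l}, {i, j, l}, {i, j, k, l}; each meets A ∖ {i}, so x IS a limit point.
  x = j: opens ∋ x are {j, l}, {i, j, l}, {i, j, k, l}; each meets A ∖ {j}, so x IS a limit point.
  x = k: opens ∋ x are {i, j, k, l}; each meets A ∖ {k}, so x IS a limit point.
  x = l: open {l} ∋ x has {l} ∩ (A ∖ {l}) = ∅, so x is NOT a limit point.
Collecting: A' = {i, j, k}.


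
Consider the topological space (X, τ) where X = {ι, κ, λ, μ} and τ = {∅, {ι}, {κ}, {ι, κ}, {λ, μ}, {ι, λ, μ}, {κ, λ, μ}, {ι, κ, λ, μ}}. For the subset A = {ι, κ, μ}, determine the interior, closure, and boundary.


int(A) = {ι, κ}, cl(A) = {ι, κ, λ, μ}, ∂A = {λ, μ}.

Closed sets in (X, τ) are complements of opens:
  closed(X, τ) = {∅, {ι}, {κ}, {ι, κ}, {λ, μ}, {ι, λ, μ}, {κ, λ, μ}, {ι, κ, λ, μ}}.
int(A) = ⋃ {U ∈ τ : U ⊆ A}. Opens contained in A: ∅, {ι}, {κ}, {ι, κ}.
Taking the union of these: int(A) = {ι, κ}.
cl(A) = ⋂ {C closed : A ⊆ C}. Closed sets containing A: {ι, κ, λ, μ}.
Intersecting these: cl(A) = {ι, κ, λ, μ}.
∂A = cl(A) ∖ int(A) = {ι, κ, λ, μ} ∖ {ι, κ} = {λ, μ}.


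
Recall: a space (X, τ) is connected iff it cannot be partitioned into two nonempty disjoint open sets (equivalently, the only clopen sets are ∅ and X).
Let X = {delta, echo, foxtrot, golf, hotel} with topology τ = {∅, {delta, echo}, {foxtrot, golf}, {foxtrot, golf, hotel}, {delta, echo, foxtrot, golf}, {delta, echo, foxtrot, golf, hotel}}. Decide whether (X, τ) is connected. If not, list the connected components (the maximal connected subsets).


(X, τ) is disconnected; components = [{delta, echo}, {foxtrot, golf, hotel}].

Find clopen sets (U ∈ τ with X ∖ U ∈ τ):
  U = ∅, X ∖ U = {delta, echo, foxtrot, golf, hotel} — both open, so U is clopen.
  U = {delta, echo}, X ∖ U = {foxtrot, golf, hotel} — both open, so U is clopen.
  U = {foxtrot, golf, hotel}, X ∖ U = {delta, echo} — both open, so U is clopen.
  U = {delta, echo, foxtrot, golf, hotel}, X ∖ U = ∅ — both open, so U is clopen.
Nontrivial clopen(s) exist: e.g. {foxtrot, golf, hotel}. So (X, τ) is disconnected.
Compute connected components by grouping points that agree on all clopens:
  component: {delta, echo}
  component: {foxtrot, golf, hotel}


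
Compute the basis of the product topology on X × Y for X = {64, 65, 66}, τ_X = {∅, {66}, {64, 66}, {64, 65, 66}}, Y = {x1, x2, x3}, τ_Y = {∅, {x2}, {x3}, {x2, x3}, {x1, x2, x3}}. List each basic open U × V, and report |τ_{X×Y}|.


Basis B = {∅ × ∅, {66} × {x2}, {66} × {x3}, {64, 66} × {x2}, {64, 66} × {x3}, {66} × {x2, x3}, {64, 65, 66} × {x2}, {64, 65, 66} × {x3}, {66} × {x1, x2, x3}, {64, 66} × {x2, x3}, {64, 66} × {x1, x2, x3}, {64, 65, 66} × {x2, x3}, {64, 65, 66} × {x1, x2, x3}}; |τ_{X×Y}| = 30.

Enumerate products U × V with U ∈ τ_X, V ∈ τ_Y (deduplicated):
  ∅ × ∅ = {} (∅)
  {66} × {x2} = {(66,x2)}
  {66} × {x3} = {(66,x3)}
  {64, 66} × {x2} = {(64,x2), (66,x2)}
  {64, 66} × {x3} = {(64,x3), (66,x3)}
  {66} × {x2, x3} = {(66,x2), (66,x3)}
  {64, 65, 66} × {x2} = {(64,x2), (65,x2), (66,x2)}
  {64, 65, 66} × {x3} = {(64,x3), (65,x3), (66,x3)}
  {66} × {x1, x2, x3} = {(66,x1), (66,x2), (66,x3)}
  {64, 66} × {x2, x3} = {(64,x2), (64,x3), (66,x2), (66,x3)}
  {64, 66} × {x1, x2, x3} = {(64,x1), (64,x2), (64,x3), (66,x1), (66,x2), (66,x3)}
  {64, 65, 66} × {x2, x3} = {(64,x2), (64,x3), (65,x2), (65,x3), (66,x2), (66,x3)}
  {64, 65, 66} × {x1, x2, x3} = {(64,x1), (64,x2), (64,x3), (65,x1), (65,x2), (65,x3), (66,x1), (66,x2), (66,x3)}
These 13 distinct sets form the basis B.
Close under arbitrary unions to get τ_{X×Y}; counting gives |τ_{X×Y}| = 30.


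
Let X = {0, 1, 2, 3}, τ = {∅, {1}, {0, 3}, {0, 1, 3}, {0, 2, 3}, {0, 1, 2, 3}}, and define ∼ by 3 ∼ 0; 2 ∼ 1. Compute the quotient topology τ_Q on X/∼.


X/∼ = {[0=3], [1=2]}; |τ_Q| = 3.

Equivalence classes: [0=3], [1=2].
Quotient map π: X → X/∼ sends 0 ↦ [0=3], 1 ↦ [1=2], 2 ↦ [1=2], 3 ↦ [0=3].
For each subset V ⊆ X/∼, compute π^{-1}(V) ⊆ X and check whether π^{-1}(V) ∈ τ. V is open in τ_Q iff π^{-1}(V) ∈ τ.
  V = {}: π^{-1}(V) = ∅ ∈ τ ✓.
  V = {[0=3]}: π^{-1}(V) = {0, 3} ∈ τ ✓.
  V = {[1=2]}: π^{-1}(V) = {1, 2} ∉ τ ✗.
  V = {[0=3], [1=2]}: π^{-1}(V) = {0, 1, 2, 3} ∈ τ ✓.
Open sets in the quotient: τ_Q = {{}, {[0=3]}, {[0=3], [1=2]}} (3 elements).


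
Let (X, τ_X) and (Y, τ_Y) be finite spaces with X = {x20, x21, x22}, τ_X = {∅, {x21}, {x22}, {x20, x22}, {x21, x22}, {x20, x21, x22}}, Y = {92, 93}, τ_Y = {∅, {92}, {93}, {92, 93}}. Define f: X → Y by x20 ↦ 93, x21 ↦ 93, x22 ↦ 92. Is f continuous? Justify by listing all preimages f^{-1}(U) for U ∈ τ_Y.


f is NOT continuous.

Compute f^{-1}(U) for each U ∈ τ_Y:
  U = ∅: f^{-1}(U) = ∅ ∈ τ_X ✓.
  U = {92}: f^{-1}(U) = {x22} ∈ τ_X ✓.
  U = {93}: f^{-1}(U) = {x20, x21} ∉ τ_X ✗.
  U = {92, 93}: f^{-1}(U) = {x20, x21, x22} ∈ τ_X ✓.
Found U = {93} with f^{-1}(U) = {x20, x21} not in τ_X. Therefore f is NOT continuous.


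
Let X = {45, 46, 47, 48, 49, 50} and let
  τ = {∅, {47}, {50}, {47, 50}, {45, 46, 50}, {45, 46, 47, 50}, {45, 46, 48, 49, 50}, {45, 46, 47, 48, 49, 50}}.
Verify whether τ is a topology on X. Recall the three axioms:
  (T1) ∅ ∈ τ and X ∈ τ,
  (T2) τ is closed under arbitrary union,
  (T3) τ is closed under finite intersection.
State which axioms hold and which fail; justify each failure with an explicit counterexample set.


τ IS a topology on X.

Axiom (T1): ∅ ∈ τ? Yes; X ∈ τ? Yes.
Axiom (T2/T3): check pairwise unions and intersections of members of τ.
All pairwise intersections and unions checked — each lies in τ. Therefore τ satisfies (T1), (T2), (T3): it IS a topology on X.


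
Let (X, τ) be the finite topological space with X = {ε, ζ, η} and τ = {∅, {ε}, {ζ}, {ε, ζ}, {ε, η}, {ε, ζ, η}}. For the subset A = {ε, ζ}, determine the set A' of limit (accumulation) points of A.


A' = {η}

For each x ∈ X, list the open sets U ∈ τ with x ∈ U, then check whether U ∩ (A ∖ {x}) ≠ ∅ for every such U.
  x = ε: open {ε} ∋ x has {ε} ∩ (A ∖ {ε}) = ∅, so x is NOT a limit point.
  x = ζ: open {ζ} ∋ x has {ζ} ∩ (A ∖ {ζ}) = ∅, so x is NOT a limit point.
  x = η: opens ∋ x are {ε, η}, {ε, ζ, η}; each meets A ∖ {η}, so x IS a limit point.
Collecting: A' = {η}.


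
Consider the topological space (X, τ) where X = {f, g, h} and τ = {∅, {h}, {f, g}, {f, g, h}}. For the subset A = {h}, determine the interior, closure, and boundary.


int(A) = {h}, cl(A) = {h}, ∂A = ∅.

Closed sets in (X, τ) are complements of opens:
  closed(X, τ) = {∅, {h}, {f, g}, {f, g, h}}.
int(A) = ⋃ {U ∈ τ : U ⊆ A}. Opens contained in A: ∅, {h}.
Taking the union of these: int(A) = {h}.
cl(A) = ⋂ {C closed : A ⊆ C}. Closed sets containing A: {h}, {f, g, h}.
Intersecting these: cl(A) = {h}.
∂A = cl(A) ∖ int(A) = {h} ∖ {h} = ∅.


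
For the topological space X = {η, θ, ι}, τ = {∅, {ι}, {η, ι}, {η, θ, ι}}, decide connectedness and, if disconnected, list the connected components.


(X, τ) is connected.

Find clopen sets (U ∈ τ with X ∖ U ∈ τ):
  U = ∅, X ∖ U = {η, θ, ι} — both open, so U is clopen.
  U = {η, θ, ι}, X ∖ U = ∅ — both open, so U is clopen.
Only trivial clopens (∅ and X) exist, so (X, τ) is connected.
Compute connected components by grouping points that agree on all clopens:
  component: {η, θ, ι}


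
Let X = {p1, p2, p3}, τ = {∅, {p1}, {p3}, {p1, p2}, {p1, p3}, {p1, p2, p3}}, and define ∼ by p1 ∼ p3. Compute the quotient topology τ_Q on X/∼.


X/∼ = {[p1=p3], [p2]}; |τ_Q| = 3.

Equivalence classes: [p1=p3], [p2].
Quotient map π: X → X/∼ sends p1 ↦ [p1=p3], p2 ↦ [p2], p3 ↦ [p1=p3].
For each subset V ⊆ X/∼, compute π^{-1}(V) ⊆ X and check whether π^{-1}(V) ∈ τ. V is open in τ_Q iff π^{-1}(V) ∈ τ.
  V = {}: π^{-1}(V) = ∅ ∈ τ ✓.
  V = {[p1=p3]}: π^{-1}(V) = {p1, p3} ∈ τ ✓.
  V = {[p2]}: π^{-1}(V) = {p2} ∉ τ ✗.
  V = {[p1=p3], [p2]}: π^{-1}(V) = {p1, p2, p3} ∈ τ ✓.
Open sets in the quotient: τ_Q = {{}, {[p1=p3]}, {[p1=p3], [p2]}} (3 elements).


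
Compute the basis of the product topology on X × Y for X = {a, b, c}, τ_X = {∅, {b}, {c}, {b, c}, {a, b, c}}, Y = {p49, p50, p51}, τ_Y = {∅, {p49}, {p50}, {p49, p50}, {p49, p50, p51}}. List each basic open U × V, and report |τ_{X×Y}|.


Basis B = {∅ × ∅, {b} × {p49}, {b} × {p50}, {c} × {p49}, {c} × {p50}, {b} × {p49, p50}, {b, c} × {p49}, {b, c} × {p50}, {c} × {p49, p50}, {a, b, c} × {p49}, {a, b, c} × {p50}, {b} × {p49, p50, p51}, {c} × {p49, p50, p51}, {b, c} × {p49, p50}, {a, b, c} × {p49, p50}, {b, c} × {p49, p50, p51}, {a, b, c} × {p49, p50, p51}}; |τ_{X×Y}| = 48.

Enumerate products U × V with U ∈ τ_X, V ∈ τ_Y (deduplicated):
  ∅ × ∅ = {} (∅)
  {b} × {p49} = {(b,p49)}
  {b} × {p50} = {(b,p50)}
  {c} × {p49} = {(c,p49)}
  {c} × {p50} = {(c,p50)}
  {b} × {p49, p50} = {(b,p49), (b,p50)}
  {b, c} × {p49} = {(b,p49), (c,p49)}
  {b, c} × {p50} = {(b,p50), (c,p50)}
  {c} × {p49, p50} = {(c,p49), (c,p50)}
  {a, b, c} × {p49} = {(a,p49), (b,p49), (c,p49)}
  {a, b, c} × {p50} = {(a,p50), (b,p50), (c,p50)}
  {b} × {p49, p50, p51} = {(b,p49), (b,p50), (b,p51)}
  {c} × {p49, p50, p51} = {(c,p49), (c,p50), (c,p51)}
  {b, c} × {p49, p50} = {(b,p49), (b,p50), (c,p49), (c,p50)}
  {a, b, c} × {p49, p50} = {(a,p49), (a,p50), (b,p49), (b,p50), (c,p49), (c,p50)}
  {b, c} × {p49, p50, p51} = {(b,p49), (b,p50), (b,p51), (c,p49), (c,p50), (c,p51)}
  {a, b, c} × {p49, p50, p51} = {(a,p49), (a,p50), (a,p51), (b,p49), (b,p50), (b,p51), (c,p49), (c,p50), (c,p51)}
These 17 distinct sets form the basis B.
Close under arbitrary unions to get τ_{X×Y}; counting gives |τ_{X×Y}| = 48.


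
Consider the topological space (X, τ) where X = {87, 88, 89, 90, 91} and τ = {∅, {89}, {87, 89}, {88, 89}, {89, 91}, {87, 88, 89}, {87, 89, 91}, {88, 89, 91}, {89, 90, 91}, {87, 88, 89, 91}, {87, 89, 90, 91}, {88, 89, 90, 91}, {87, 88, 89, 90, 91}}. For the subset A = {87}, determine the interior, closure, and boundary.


int(A) = ∅, cl(A) = {87}, ∂A = {87}.

Closed sets in (X, τ) are complements of opens:
  closed(X, τ) = {∅, {87}, {88}, {90}, {87, 88}, {87, 90}, {88, 90}, {90, 91}, {87, 88, 90}, {87, 90, 91}, {88, 90, 91}, {87, 88, 90, 91}, {87, 88, 89, 90, 91}}.
int(A) = ⋃ {U ∈ τ : U ⊆ A}. Opens contained in A: ∅.
Taking the union of these: int(A) = ∅.
cl(A) = ⋂ {C closed : A ⊆ C}. Closed sets containing A: {87}, {87, 88}, {87, 90}, {87, 88, 90}, {87, 90, 91}, {87, 88, 90, 91}, {87, 88, 89, 90, 91}.
Intersecting these: cl(A) = {87}.
∂A = cl(A) ∖ int(A) = {87} ∖ ∅ = {87}.


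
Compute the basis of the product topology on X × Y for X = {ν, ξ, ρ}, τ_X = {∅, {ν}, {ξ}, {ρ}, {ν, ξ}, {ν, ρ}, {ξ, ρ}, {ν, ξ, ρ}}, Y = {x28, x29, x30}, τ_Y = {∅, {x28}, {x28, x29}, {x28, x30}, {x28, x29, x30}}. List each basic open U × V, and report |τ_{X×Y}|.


Basis B = {∅ × ∅, {ν} × {x28}, {ξ} × {x28}, {ρ} × {x28}, {ν} × {x28, x29}, {ν} × {x28, x30}, {ν, ξ} × {x28}, {ν, ρ} × {x28}, {ξ} × {x28, x29}, {ξ} × {x28, x30}, {ξ, ρ} × {x28}, {ρ} × {x28, x29}, {ρ} × {x28, x30}, {ν} × {x28, x29, x30}, {ν, ξ, ρ} × {x28}, {ξ} × {x28, x29, x30}, {ρ} × {x28, x29, x30}, {ν, ξ} × {x28, x29}, {ν, ρ} × {x28, x29}, {ν, ξ} × {x28, x30}, {ν, ρ} × {x28, x30}, {ξ, ρ} × {x28, x29}, {ξ, ρ} × {x28, x30}, {ν, ξ} × {x28, x29, x30}, {ν, ρ} × {x28, x29, x30}, {ν, ξ, ρ} × {x28, x29}, {ν, ξ, ρ} × {x28, x30}, {ξ, ρ} × {x28, x29, x30}, {ν, ξ, ρ} × {x28, x29, x30}}; |τ_{X×Y}| = 125.

Enumerate products U × V with U ∈ τ_X, V ∈ τ_Y (deduplicated):
  ∅ × ∅ = {} (∅)
  {ν} × {x28} = {(ν,x28)}
  {ξ} × {x28} = {(ξ,x28)}
  {ρ} × {x28} = {(ρ,x28)}
  {ν} × {x28, x29} = {(ν,x28), (ν,x29)}
  {ν} × {x28, x30} = {(ν,x28), (ν,x30)}
  {ν, ξ} × {x28} = {(ν,x28), (ξ,x28)}
  {ν, ρ} × {x28} = {(ν,x28), (ρ,x28)}
  {ξ} × {x28, x29} = {(ξ,x28), (ξ,x29)}
  {ξ} × {x28, x30} = {(ξ,x28), (ξ,x30)}
  {ξ, ρ} × {x28} = {(ξ,x28), (ρ,x28)}
  {ρ} × {x28, x29} = {(ρ,x28), (ρ,x29)}
  {ρ} × {x28, x30} = {(ρ,x28), (ρ,x30)}
  {ν} × {x28, x29, x30} = {(ν,x28), (ν,x29), (ν,x30)}
  {ν, ξ, ρ} × {x28} = {(ν,x28), (ξ,x28), (ρ,x28)}
  {ξ} × {x28, x29, x30} = {(ξ,x28), (ξ,x29), (ξ,x30)}
  {ρ} × {x28, x29, x30} = {(ρ,x28), (ρ,x29), (ρ,x30)}
  {ν, ξ} × {x28, x29} = {(ν,x28), (ν,x29), (ξ,x28), (ξ,x29)}
  {ν, ρ} × {x28, x29} = {(ν,x28), (ν,x29), (ρ,x28), (ρ,x29)}
  {ν, ξ} × {x28, x30} = {(ν,x28), (ν,x30), (ξ,x28), (ξ,x30)}
  {ν, ρ} × {x28, x30} = {(ν,x28), (ν,x30), (ρ,x28), (ρ,x30)}
  {ξ, ρ} × {x28, x29} = {(ξ,x28), (ξ,x29), (ρ,x28), (ρ,x29)}
  {ξ, ρ} × {x28, x30} = {(ξ,x28), (ξ,x30), (ρ,x28), (ρ,x30)}
  {ν, ξ} × {x28, x29, x30} = {(ν,x28), (ν,x29), (ν,x30), (ξ,x28), (ξ,x29), (ξ,x30)}
  {ν, ρ} × {x28, x29, x30} = {(ν,x28), (ν,x29), (ν,x30), (ρ,x28), (ρ,x29), (ρ,x30)}
  {ν, ξ, ρ} × {x28, x29} = {(ν,x28), (ν,x29), (ξ,x28), (ξ,x29), (ρ,x28), (ρ,x29)}
  {ν, ξ, ρ} × {x28, x30} = {(ν,x28), (ν,x30), (ξ,x28), (ξ,x30), (ρ,x28), (ρ,x30)}
  {ξ, ρ} × {x28, x29, x30} = {(ξ,x28), (ξ,x29), (ξ,x30), (ρ,x28), (ρ,x29), (ρ,x30)}
  {ν, ξ, ρ} × {x28, x29, x30} = {(ν,x28), (ν,x29), (ν,x30), (ξ,x28), (ξ,x29), (ξ,x30), (ρ,x28), (ρ,x29), (ρ,x30)}
These 29 distinct sets form the basis B.
Close under arbitrary unions to get τ_{X×Y}; counting gives |τ_{X×Y}| = 125.


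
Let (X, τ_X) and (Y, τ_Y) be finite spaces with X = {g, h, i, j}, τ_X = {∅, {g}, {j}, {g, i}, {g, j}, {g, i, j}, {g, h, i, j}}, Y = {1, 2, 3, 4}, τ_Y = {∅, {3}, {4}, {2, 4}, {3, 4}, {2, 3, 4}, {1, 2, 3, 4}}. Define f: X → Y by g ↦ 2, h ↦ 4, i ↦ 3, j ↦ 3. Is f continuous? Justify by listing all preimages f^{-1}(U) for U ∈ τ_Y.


f is NOT continuous.

Compute f^{-1}(U) for each U ∈ τ_Y:
  U = ∅: f^{-1}(U) = ∅ ∈ τ_X ✓.
  U = {3}: f^{-1}(U) = {i, j} ∉ τ_X ✗.
  U = {4}: f^{-1}(U) = {h} ∉ τ_X ✗.
  U = {2, 4}: f^{-1}(U) = {g, h} ∉ τ_X ✗.
  U = {3, 4}: f^{-1}(U) = {h, i, j} ∉ τ_X ✗.
  U = {2, 3, 4}: f^{-1}(U) = {g, h, i, j} ∈ τ_X ✓.
  U = {1, 2, 3, 4}: f^{-1}(U) = {g, h, i, j} ∈ τ_X ✓.
Found U = {3} with f^{-1}(U) = {i, j} not in τ_X. Therefore f is NOT continuous.


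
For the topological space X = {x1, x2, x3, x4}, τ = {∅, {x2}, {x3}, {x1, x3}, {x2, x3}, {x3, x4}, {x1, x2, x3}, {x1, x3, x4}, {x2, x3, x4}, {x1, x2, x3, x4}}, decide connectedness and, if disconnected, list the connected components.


(X, τ) is disconnected; components = [{x2}, {x1, x3, x4}].

Find clopen sets (U ∈ τ with X ∖ U ∈ τ):
  U = ∅, X ∖ U = {x1, x2, x3, x4} — both open, so U is clopen.
  U = {x2}, X ∖ U = {x1, x3, x4} — both open, so U is clopen.
  U = {x1, x3, x4}, X ∖ U = {x2} — both open, so U is clopen.
  U = {x1, x2, x3, x4}, X ∖ U = ∅ — both open, so U is clopen.
Nontrivial clopen(s) exist: e.g. {x2}. So (X, τ) is disconnected.
Compute connected components by grouping points that agree on all clopens:
  component: {x2}
  component: {x1, x3, x4}


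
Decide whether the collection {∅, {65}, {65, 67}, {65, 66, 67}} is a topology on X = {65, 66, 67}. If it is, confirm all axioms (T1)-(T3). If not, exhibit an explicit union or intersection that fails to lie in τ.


τ IS a topology on X.

Axiom (T1): ∅ ∈ τ? Yes; X ∈ τ? Yes.
Axiom (T2/T3): check pairwise unions and intersections of members of τ.
All pairwise intersections and unions checked — each lies in τ. Therefore τ satisfies (T1), (T2), (T3): it IS a topology on X.


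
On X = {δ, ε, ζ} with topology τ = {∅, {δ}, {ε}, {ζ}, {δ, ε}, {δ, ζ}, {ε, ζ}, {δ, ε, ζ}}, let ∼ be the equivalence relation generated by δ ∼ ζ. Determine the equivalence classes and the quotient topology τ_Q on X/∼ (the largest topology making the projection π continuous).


X/∼ = {[δ=ζ], [ε]}; |τ_Q| = 4.

Equivalence classes: [δ=ζ], [ε].
Quotient map π: X → X/∼ sends δ ↦ [δ=ζ], ε ↦ [ε], ζ ↦ [δ=ζ].
For each subset V ⊆ X/∼, compute π^{-1}(V) ⊆ X and check whether π^{-1}(V) ∈ τ. V is open in τ_Q iff π^{-1}(V) ∈ τ.
  V = {}: π^{-1}(V) = ∅ ∈ τ ✓.
  V = {[δ=ζ]}: π^{-1}(V) = {δ, ζ} ∈ τ ✓.
  V = {[ε]}: π^{-1}(V) = {ε} ∈ τ ✓.
  V = {[δ=ζ], [ε]}: π^{-1}(V) = {δ, ε, ζ} ∈ τ ✓.
Open sets in the quotient: τ_Q = {{}, {[δ=ζ]}, {[ε]}, {[δ=ζ], [ε]}} (4 elements).


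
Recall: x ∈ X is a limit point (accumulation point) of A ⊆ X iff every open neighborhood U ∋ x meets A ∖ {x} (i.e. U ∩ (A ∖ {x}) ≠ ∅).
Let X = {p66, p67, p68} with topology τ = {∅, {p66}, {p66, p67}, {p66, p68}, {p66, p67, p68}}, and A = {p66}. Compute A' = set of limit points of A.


A' = {p67, p68}

For each x ∈ X, list the open sets U ∈ τ with x ∈ U, then check whether U ∩ (A ∖ {x}) ≠ ∅ for every such U.
  x = p66: open {p66} ∋ x has {p66} ∩ (A ∖ {p66}) = ∅, so x is NOT a limit point.
  x = p67: opens ∋ x are {p66, p67}, {p66, p67, p68}; each meets A ∖ {p67}, so x IS a limit point.
  x = p68: opens ∋ x are {p66, p68}, {p66, p67, p68}; each meets A ∖ {p68}, so x IS a limit point.
Collecting: A' = {p67, p68}.


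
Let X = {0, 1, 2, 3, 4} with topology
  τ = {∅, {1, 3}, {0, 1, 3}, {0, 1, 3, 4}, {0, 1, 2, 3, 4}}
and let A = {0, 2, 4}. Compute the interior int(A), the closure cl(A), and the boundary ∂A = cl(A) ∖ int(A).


int(A) = ∅, cl(A) = {0, 2, 4}, ∂A = {0, 2, 4}.

Closed sets in (X, τ) are complements of opens:
  closed(X, τ) = {∅, {2}, {2, 4}, {0, 2, 4}, {0, 1, 2, 3, 4}}.
int(A) = ⋃ {U ∈ τ : U ⊆ A}. Opens contained in A: ∅.
Taking the union of these: int(A) = ∅.
cl(A) = ⋂ {C closed : A ⊆ C}. Closed sets containing A: {0, 2, 4}, {0, 1, 2, 3, 4}.
Intersecting these: cl(A) = {0, 2, 4}.
∂A = cl(A) ∖ int(A) = {0, 2, 4} ∖ ∅ = {0, 2, 4}.


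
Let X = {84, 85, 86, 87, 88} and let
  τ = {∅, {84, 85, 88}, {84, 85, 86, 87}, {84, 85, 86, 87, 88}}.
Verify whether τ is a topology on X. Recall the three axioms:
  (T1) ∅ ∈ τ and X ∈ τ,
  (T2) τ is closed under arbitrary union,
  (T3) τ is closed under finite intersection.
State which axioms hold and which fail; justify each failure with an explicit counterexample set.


τ is NOT a topology on X.

Axiom (T1): ∅ ∈ τ? Yes; X ∈ τ? Yes.
Axiom (T2/T3): check pairwise unions and intersections of members of τ.
Counterexample for (T3): {84, 85, 88} ∩ {84, 85, 86, 87} = {84, 85} ∉ τ. Therefore τ is NOT a topology.


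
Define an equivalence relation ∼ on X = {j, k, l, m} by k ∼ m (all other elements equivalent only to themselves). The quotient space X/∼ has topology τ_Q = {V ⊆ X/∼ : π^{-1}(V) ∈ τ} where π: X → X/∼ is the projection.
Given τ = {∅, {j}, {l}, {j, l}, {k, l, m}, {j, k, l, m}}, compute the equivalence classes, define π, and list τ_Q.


X/∼ = {[j], [k=m], [l]}; |τ_Q| = 6.

Equivalence classes: [j], [k=m], [l].
Quotient map π: X → X/∼ sends j ↦ [j], k ↦ [k=m], l ↦ [l], m ↦ [k=m].
For each subset V ⊆ X/∼, compute π^{-1}(V) ⊆ X and check whether π^{-1}(V) ∈ τ. V is open in τ_Q iff π^{-1}(V) ∈ τ.
  V = {}: π^{-1}(V) = ∅ ∈ τ ✓.
  V = {[j]}: π^{-1}(V) = {j} ∈ τ ✓.
  V = {[k=m]}: π^{-1}(V) = {k, m} ∉ τ ✗.
  V = {[j], [k=m]}: π^{-1}(V) = {j, k, m} ∉ τ ✗.
  V = {[l]}: π^{-1}(V) = {l} ∈ τ ✓.
  V = {[j], [l]}: π^{-1}(V) = {j, l} ∈ τ ✓.
  V = {[k=m], [l]}: π^{-1}(V) = {k, l, m} ∈ τ ✓.
  V = {[j], [k=m], [l]}: π^{-1}(V) = {j, k, l, m} ∈ τ ✓.
Open sets in the quotient: τ_Q = {{}, {[j]}, {[l]}, {[j], [l]}, {[k=m], [l]}, {[j], [k=m], [l]}} (6 elements).


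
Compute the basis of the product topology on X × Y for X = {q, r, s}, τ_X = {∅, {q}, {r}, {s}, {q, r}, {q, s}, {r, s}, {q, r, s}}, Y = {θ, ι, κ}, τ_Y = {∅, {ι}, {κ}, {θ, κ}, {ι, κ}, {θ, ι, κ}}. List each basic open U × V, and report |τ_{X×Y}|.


Basis B = {∅ × ∅, {q} × {ι}, {q} × {κ}, {r} × {ι}, {r} × {κ}, {s} × {ι}, {s} × {κ}, {q} × {θ, κ}, {q} × {ι, κ}, {q, r} × {ι}, {q, s} × {ι}, {q, r} × {κ}, {q, s} × {κ}, {r} × {θ, κ}, {r} × {ι, κ}, {r, s} × {ι}, {r, s} × {κ}, {s} × {θ, κ}, {s} × {ι, κ}, {q} × {θ, ι, κ}, {q, r, s} × {ι}, {q, r, s} × {κ}, {r} × {θ, ι, κ}, {s} × {θ, ι, κ}, {q, r} × {θ, κ}, {q, s} × {θ, κ}, {q, r} × {ι, κ}, {q, s} × {ι, κ}, {r, s} × {θ, κ}, {r, s} × {ι, κ}, {q, r} × {θ, ι, κ}, {q, s} × {θ, ι, κ}, {q, r, s} × {θ, κ}, {q, r, s} × {ι, κ}, {r, s} × {θ, ι, κ}, {q, r, s} × {θ, ι, κ}}; |τ_{X×Y}| = 216.

Enumerate products U × V with U ∈ τ_X, V ∈ τ_Y (deduplicated):
  ∅ × ∅ = {} (∅)
  {q} × {ι} = {(q,ι)}
  {q} × {κ} = {(q,κ)}
  {r} × {ι} = {(r,ι)}
  {r} × {κ} = {(r,κ)}
  {s} × {ι} = {(s,ι)}
  {s} × {κ} = {(s,κ)}
  {q} × {θ, κ} = {(q,θ), (q,κ)}
  {q} × {ι, κ} = {(q,ι), (q,κ)}
  {q, r} × {ι} = {(q,ι), (r,ι)}
  {q, s} × {ι} = {(q,ι), (s,ι)}
  {q, r} × {κ} = {(q,κ), (r,κ)}
  {q, s} × {κ} = {(q,κ), (s,κ)}
  {r} × {θ, κ} = {(r,θ), (r,κ)}
  {r} × {ι, κ} = {(r,ι), (r,κ)}
  {r, s} × {ι} = {(r,ι), (s,ι)}
  {r, s} × {κ} = {(r,κ), (s,κ)}
  {s} × {θ, κ} = {(s,θ), (s,κ)}
  {s} × {ι, κ} = {(s,ι), (s,κ)}
  {q} × {θ, ι, κ} = {(q,θ), (q,ι), (q,κ)}
  {q, r, s} × {ι} = {(q,ι), (r,ι), (s,ι)}
  {q, r, s} × {κ} = {(q,κ), (r,κ), (s,κ)}
  {r} × {θ, ι, κ} = {(r,θ), (r,ι), (r,κ)}
  {s} × {θ, ι, κ} = {(s,θ), (s,ι), (s,κ)}
  {q, r} × {θ, κ} = {(q,θ), (q,κ), (r,θ), (r,κ)}
  {q, s} × {θ, κ} = {(q,θ), (q,κ), (s,θ), (s,κ)}
  {q, r} × {ι, κ} = {(q,ι), (q,κ), (r,ι), (r,κ)}
  {q, s} × {ι, κ} = {(q,ι), (q,κ), (s,ι), (s,κ)}
  {r, s} × {θ, κ} = {(r,θ), (r,κ), (s,θ), (s,κ)}
  {r, s} × {ι, κ} = {(r,ι), (r,κ), (s,ι), (s,κ)}
  {q, r} × {θ, ι, κ} = {(q,θ), (q,ι), (q,κ), (r,θ), (r,ι), (r,κ)}
  {q, s} × {θ, ι, κ} = {(q,θ), (q,ι), (q,κ), (s,θ), (s,ι), (s,κ)}
  {q, r, s} × {θ, κ} = {(q,θ), (q,κ), (r,θ), (r,κ), (s,θ), (s,κ)}
  {q, r, s} × {ι, κ} = {(q,ι), (q,κ), (r,ι), (r,κ), (s,ι), (s,κ)}
  {r, s} × {θ, ι, κ} = {(r,θ), (r,ι), (r,κ), (s,θ), (s,ι), (s,κ)}
  {q, r, s} × {θ, ι, κ} = {(q,θ), (q,ι), (q,κ), (r,θ), (r,ι), (r,κ), (s,θ), (s,ι), (s,κ)}
These 36 distinct sets form the basis B.
Close under arbitrary unions to get τ_{X×Y}; counting gives |τ_{X×Y}| = 216.


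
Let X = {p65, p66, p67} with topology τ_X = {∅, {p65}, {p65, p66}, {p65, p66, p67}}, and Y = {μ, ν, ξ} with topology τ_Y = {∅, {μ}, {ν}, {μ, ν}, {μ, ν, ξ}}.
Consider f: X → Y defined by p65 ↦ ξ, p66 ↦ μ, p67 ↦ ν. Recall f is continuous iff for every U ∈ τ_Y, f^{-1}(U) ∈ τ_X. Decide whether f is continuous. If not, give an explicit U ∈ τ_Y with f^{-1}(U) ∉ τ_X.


f is NOT continuous.

Compute f^{-1}(U) for each U ∈ τ_Y:
  U = ∅: f^{-1}(U) = ∅ ∈ τ_X ✓.
  U = {μ}: f^{-1}(U) = {p66} ∉ τ_X ✗.
  U = {ν}: f^{-1}(U) = {p67} ∉ τ_X ✗.
  U = {μ, ν}: f^{-1}(U) = {p66, p67} ∉ τ_X ✗.
  U = {μ, ν, ξ}: f^{-1}(U) = {p65, p66, p67} ∈ τ_X ✓.
Found U = {μ} with f^{-1}(U) = {p66} not in τ_X. Therefore f is NOT continuous.


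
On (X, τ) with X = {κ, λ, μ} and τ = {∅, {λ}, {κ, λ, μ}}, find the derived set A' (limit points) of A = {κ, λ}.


A' = {κ, μ}

For each x ∈ X, list the open sets U ∈ τ with x ∈ U, then check whether U ∩ (A ∖ {x}) ≠ ∅ for every such U.
  x = κ: opens ∋ x are {κ, λ, μ}; each meets A ∖ {κ}, so x IS a limit point.
  x = λ: open {λ} ∋ x has {λ} ∩ (A ∖ {λ}) = ∅, so x is NOT a limit point.
  x = μ: opens ∋ x are {κ, λ, μ}; each meets A ∖ {μ}, so x IS a limit point.
Collecting: A' = {κ, μ}.


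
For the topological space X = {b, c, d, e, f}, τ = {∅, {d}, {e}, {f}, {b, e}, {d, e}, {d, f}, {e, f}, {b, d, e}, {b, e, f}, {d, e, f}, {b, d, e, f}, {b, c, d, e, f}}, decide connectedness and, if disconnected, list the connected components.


(X, τ) is connected.

Find clopen sets (U ∈ τ with X ∖ U ∈ τ):
  U = ∅, X ∖ U = {b, c, d, e, f} — both open, so U is clopen.
  U = {b, c, d, e, f}, X ∖ U = ∅ — both open, so U is clopen.
Only trivial clopens (∅ and X) exist, so (X, τ) is connected.
Compute connected components by grouping points that agree on all clopens:
  component: {b, c, d, e, f}


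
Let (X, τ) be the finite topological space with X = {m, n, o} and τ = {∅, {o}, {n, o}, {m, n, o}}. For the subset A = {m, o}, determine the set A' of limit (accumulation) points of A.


A' = {m, n}

For each x ∈ X, list the open sets U ∈ τ with x ∈ U, then check whether U ∩ (A ∖ {x}) ≠ ∅ for every such U.
  x = m: opens ∋ x are {m, n, o}; each meets A ∖ {m}, so x IS a limit point.
  x = n: opens ∋ x are {n, o}, {m, n, o}; each meets A ∖ {n}, so x IS a limit point.
  x = o: open {o} ∋ x has {o} ∩ (A ∖ {o}) = ∅, so x is NOT a limit point.
Collecting: A' = {m, n}.


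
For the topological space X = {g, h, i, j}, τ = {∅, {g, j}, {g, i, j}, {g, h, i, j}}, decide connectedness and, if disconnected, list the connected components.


(X, τ) is connected.

Find clopen sets (U ∈ τ with X ∖ U ∈ τ):
  U = ∅, X ∖ U = {g, h, i, j} — both open, so U is clopen.
  U = {g, h, i, j}, X ∖ U = ∅ — both open, so U is clopen.
Only trivial clopens (∅ and X) exist, so (X, τ) is connected.
Compute connected components by grouping points that agree on all clopens:
  component: {g, h, i, j}


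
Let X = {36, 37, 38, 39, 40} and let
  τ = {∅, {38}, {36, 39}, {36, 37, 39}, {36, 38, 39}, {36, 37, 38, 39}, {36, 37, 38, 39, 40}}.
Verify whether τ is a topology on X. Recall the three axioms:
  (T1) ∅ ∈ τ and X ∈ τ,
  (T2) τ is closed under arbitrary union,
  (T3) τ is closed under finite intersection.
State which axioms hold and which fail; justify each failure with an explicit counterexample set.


τ IS a topology on X.

Axiom (T1): ∅ ∈ τ? Yes; X ∈ τ? Yes.
Axiom (T2/T3): check pairwise unions and intersections of members of τ.
All pairwise intersections and unions checked — each lies in τ. Therefore τ satisfies (T1), (T2), (T3): it IS a topology on X.


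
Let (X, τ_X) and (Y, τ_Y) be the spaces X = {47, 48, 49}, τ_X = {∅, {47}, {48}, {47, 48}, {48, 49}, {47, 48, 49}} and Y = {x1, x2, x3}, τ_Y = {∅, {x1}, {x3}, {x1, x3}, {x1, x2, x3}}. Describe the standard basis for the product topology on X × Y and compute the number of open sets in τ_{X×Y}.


Basis B = {∅ × ∅, {47} × {x1}, {47} × {x3}, {48} × {x1}, {48} × {x3}, {47} × {x1, x3}, {47, 48} × {x1}, {47, 48} × {x3}, {48} × {x1, x3}, {48, 49} × {x1}, {48, 49} × {x3}, {47} × {x1, x2, x3}, {47, 48, 49} × {x1}, {47, 48, 49} × {x3}, {48} × {x1, x2, x3}, {47, 48} × {x1, x3}, {48, 49} × {x1, x3}, {47, 48} × {x1, x2, x3}, {47, 48, 49} × {x1, x3}, {48, 49} × {x1, x2, x3}, {47, 48, 49} × {x1, x2, x3}}; |τ_{X×Y}| = 70.

Enumerate products U × V with U ∈ τ_X, V ∈ τ_Y (deduplicated):
  ∅ × ∅ = {} (∅)
  {47} × {x1} = {(47,x1)}
  {47} × {x3} = {(47,x3)}
  {48} × {x1} = {(48,x1)}
  {48} × {x3} = {(48,x3)}
  {47} × {x1, x3} = {(47,x1), (47,x3)}
  {47, 48} × {x1} = {(47,x1), (48,x1)}
  {47, 48} × {x3} = {(47,x3), (48,x3)}
  {48} × {x1, x3} = {(48,x1), (48,x3)}
  {48, 49} × {x1} = {(48,x1), (49,x1)}
  {48, 49} × {x3} = {(48,x3), (49,x3)}
  {47} × {x1, x2, x3} = {(47,x1), (47,x2), (47,x3)}
  {47, 48, 49} × {x1} = {(47,x1), (48,x1), (49,x1)}
  {47, 48, 49} × {x3} = {(47,x3), (48,x3), (49,x3)}
  {48} × {x1, x2, x3} = {(48,x1), (48,x2), (48,x3)}
  {47, 48} × {x1, x3} = {(47,x1), (47,x3), (48,x1), (48,x3)}
  {48, 49} × {x1, x3} = {(48,x1), (48,x3), (49,x1), (49,x3)}
  {47, 48} × {x1, x2, x3} = {(47,x1), (47,x2), (47,x3), (48,x1), (48,x2), (48,x3)}
  {47, 48, 49} × {x1, x3} = {(47,x1), (47,x3), (48,x1), (48,x3), (49,x1), (49,x3)}
  {48, 49} × {x1, x2, x3} = {(48,x1), (48,x2), (48,x3), (49,x1), (49,x2), (49,x3)}
  {47, 48, 49} × {x1, x2, x3} = {(47,x1), (47,x2), (47,x3), (48,x1), (48,x2), (48,x3), (49,x1), (49,x2), (49,x3)}
These 21 distinct sets form the basis B.
Close under arbitrary unions to get τ_{X×Y}; counting gives |τ_{X×Y}| = 70.


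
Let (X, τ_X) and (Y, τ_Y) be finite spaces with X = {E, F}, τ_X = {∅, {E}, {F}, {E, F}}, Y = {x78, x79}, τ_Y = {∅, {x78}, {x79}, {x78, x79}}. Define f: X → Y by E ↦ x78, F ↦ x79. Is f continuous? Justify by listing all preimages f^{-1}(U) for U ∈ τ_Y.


f IS continuous.

Compute f^{-1}(U) for each U ∈ τ_Y:
  U = ∅: f^{-1}(U) = ∅ ∈ τ_X ✓.
  U = {x78}: f^{-1}(U) = {E} ∈ τ_X ✓.
  U = {x79}: f^{-1}(U) = {F} ∈ τ_X ✓.
  U = {x78, x79}: f^{-1}(U) = {E, F} ∈ τ_X ✓.
Every preimage lies in τ_X, so f IS continuous.


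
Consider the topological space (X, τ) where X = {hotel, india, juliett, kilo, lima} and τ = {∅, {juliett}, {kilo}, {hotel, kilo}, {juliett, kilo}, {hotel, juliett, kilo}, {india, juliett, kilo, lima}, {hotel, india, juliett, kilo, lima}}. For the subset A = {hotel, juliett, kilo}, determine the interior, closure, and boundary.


int(A) = {hotel, juliett, kilo}, cl(A) = {hotel, india, juliett, kilo, lima}, ∂A = {india, lima}.

Closed sets in (X, τ) are complements of opens:
  closed(X, τ) = {∅, {hotel}, {india, lima}, {hotel, india, lima}, {india, juliett, lima}, {hotel, india, juliett, lima}, {hotel, india, kilo, lima}, {hotel, india, juliett, kilo, lima}}.
int(A) = ⋃ {U ∈ τ : U ⊆ A}. Opens contained in A: ∅, {juliett}, {kilo}, {hotel, kilo}, {juliett, kilo}, {hotel, juliett, kilo}.
Taking the union of these: int(A) = {hotel, juliett, kilo}.
cl(A) = ⋂ {C closed : A ⊆ C}. Closed sets containing A: {hotel, india, juliett, kilo, lima}.
Intersecting these: cl(A) = {hotel, india, juliett, kilo, lima}.
∂A = cl(A) ∖ int(A) = {hotel, india, juliett, kilo, lima} ∖ {hotel, juliett, kilo} = {india, lima}.


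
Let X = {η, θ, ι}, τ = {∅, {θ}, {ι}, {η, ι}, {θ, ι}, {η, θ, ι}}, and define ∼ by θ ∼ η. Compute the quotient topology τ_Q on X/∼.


X/∼ = {[η=θ], [ι]}; |τ_Q| = 3.

Equivalence classes: [η=θ], [ι].
Quotient map π: X → X/∼ sends η ↦ [η=θ], θ ↦ [η=θ], ι ↦ [ι].
For each subset V ⊆ X/∼, compute π^{-1}(V) ⊆ X and check whether π^{-1}(V) ∈ τ. V is open in τ_Q iff π^{-1}(V) ∈ τ.
  V = {}: π^{-1}(V) = ∅ ∈ τ ✓.
  V = {[η=θ]}: π^{-1}(V) = {η, θ} ∉ τ ✗.
  V = {[ι]}: π^{-1}(V) = {ι} ∈ τ ✓.
  V = {[η=θ], [ι]}: π^{-1}(V) = {η, θ, ι} ∈ τ ✓.
Open sets in the quotient: τ_Q = {{}, {[ι]}, {[η=θ], [ι]}} (3 elements).


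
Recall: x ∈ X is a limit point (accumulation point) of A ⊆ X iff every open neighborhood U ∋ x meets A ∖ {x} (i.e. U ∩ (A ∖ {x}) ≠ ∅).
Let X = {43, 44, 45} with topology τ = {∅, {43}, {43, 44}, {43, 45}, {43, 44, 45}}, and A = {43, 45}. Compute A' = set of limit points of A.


A' = {44, 45}

For each x ∈ X, list the open sets U ∈ τ with x ∈ U, then check whether U ∩ (A ∖ {x}) ≠ ∅ for every such U.
  x = 43: open {43} ∋ x has {43} ∩ (A ∖ {43}) = ∅, so x is NOT a limit point.
  x = 44: opens ∋ x are {43, 44}, {43, 44, 45}; each meets A ∖ {44}, so x IS a limit point.
  x = 45: opens ∋ x are {43, 45}, {43, 44, 45}; each meets A ∖ {45}, so x IS a limit point.
Collecting: A' = {44, 45}.


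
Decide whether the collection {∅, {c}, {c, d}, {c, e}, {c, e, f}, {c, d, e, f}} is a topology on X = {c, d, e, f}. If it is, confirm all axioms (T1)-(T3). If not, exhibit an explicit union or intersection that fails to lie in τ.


τ is NOT a topology on X.

Axiom (T1): ∅ ∈ τ? Yes; X ∈ τ? Yes.
Axiom (T2/T3): check pairwise unions and intersections of members of τ.
Counterexample for (T2): {c, d} ∪ {c, e} = {c, d, e} ∉ τ. Therefore τ is NOT a topology.


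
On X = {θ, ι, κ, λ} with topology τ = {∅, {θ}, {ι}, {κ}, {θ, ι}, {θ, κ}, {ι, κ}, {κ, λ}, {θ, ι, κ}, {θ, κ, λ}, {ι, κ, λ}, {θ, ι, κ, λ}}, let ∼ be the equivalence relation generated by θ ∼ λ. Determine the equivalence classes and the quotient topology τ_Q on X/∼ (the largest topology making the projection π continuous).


X/∼ = {[θ=λ], [ι], [κ]}; |τ_Q| = 6.

Equivalence classes: [θ=λ], [ι], [κ].
Quotient map π: X → X/∼ sends θ ↦ [θ=λ], ι ↦ [ι], κ ↦ [κ], λ ↦ [θ=λ].
For each subset V ⊆ X/∼, compute π^{-1}(V) ⊆ X and check whether π^{-1}(V) ∈ τ. V is open in τ_Q iff π^{-1}(V) ∈ τ.
  V = {}: π^{-1}(V) = ∅ ∈ τ ✓.
  V = {[θ=λ]}: π^{-1}(V) = {θ, λ} ∉ τ ✗.
  V = {[ι]}: π^{-1}(V) = {ι} ∈ τ ✓.
  V = {[θ=λ], [ι]}: π^{-1}(V) = {θ, ι, λ} ∉ τ ✗.
  V = {[κ]}: π^{-1}(V) = {κ} ∈ τ ✓.
  V = {[θ=λ], [κ]}: π^{-1}(V) = {θ, κ, λ} ∈ τ ✓.
  V = {[ι], [κ]}: π^{-1}(V) = {ι, κ} ∈ τ ✓.
  V = {[θ=λ], [ι], [κ]}: π^{-1}(V) = {θ, ι, κ, λ} ∈ τ ✓.
Open sets in the quotient: τ_Q = {{}, {[ι]}, {[κ]}, {[θ=λ], [κ]}, {[ι], [κ]}, {[θ=λ], [ι], [κ]}} (6 elements).


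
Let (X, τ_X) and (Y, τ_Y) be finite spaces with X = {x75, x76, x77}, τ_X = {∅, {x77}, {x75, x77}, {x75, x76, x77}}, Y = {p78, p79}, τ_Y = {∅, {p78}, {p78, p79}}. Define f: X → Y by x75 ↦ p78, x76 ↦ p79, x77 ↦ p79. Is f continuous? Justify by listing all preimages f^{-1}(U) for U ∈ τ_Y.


f is NOT continuous.

Compute f^{-1}(U) for each U ∈ τ_Y:
  U = ∅: f^{-1}(U) = ∅ ∈ τ_X ✓.
  U = {p78}: f^{-1}(U) = {x75} ∉ τ_X ✗.
  U = {p78, p79}: f^{-1}(U) = {x75, x76, x77} ∈ τ_X ✓.
Found U = {p78} with f^{-1}(U) = {x75} not in τ_X. Therefore f is NOT continuous.


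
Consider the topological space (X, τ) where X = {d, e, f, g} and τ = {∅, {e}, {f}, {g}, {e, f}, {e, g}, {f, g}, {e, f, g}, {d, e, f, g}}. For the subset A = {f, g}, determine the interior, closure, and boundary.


int(A) = {f, g}, cl(A) = {d, f, g}, ∂A = {d}.

Closed sets in (X, τ) are complements of opens:
  closed(X, τ) = {∅, {d}, {d, e}, {d, f}, {d, g}, {d, e, f}, {d, e, g}, {d, f, g}, {d, e, f, g}}.
int(A) = ⋃ {U ∈ τ : U ⊆ A}. Opens contained in A: ∅, {f}, {g}, {f, g}.
Taking the union of these: int(A) = {f, g}.
cl(A) = ⋂ {C closed : A ⊆ C}. Closed sets containing A: {d, f, g}, {d, e, f, g}.
Intersecting these: cl(A) = {d, f, g}.
∂A = cl(A) ∖ int(A) = {d, f, g} ∖ {f, g} = {d}.


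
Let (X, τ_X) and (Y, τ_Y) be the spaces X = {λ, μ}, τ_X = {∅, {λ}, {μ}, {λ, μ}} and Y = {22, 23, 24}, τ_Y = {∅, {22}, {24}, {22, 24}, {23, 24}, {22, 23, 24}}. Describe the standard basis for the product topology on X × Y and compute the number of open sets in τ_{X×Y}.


Basis B = {∅ × ∅, {λ} × {22}, {λ} × {24}, {μ} × {22}, {μ} × {24}, {λ} × {22, 24}, {λ, μ} × {22}, {λ} × {23, 24}, {λ, μ} × {24}, {μ} × {22, 24}, {μ} × {23, 24}, {λ} × {22, 23, 24}, {μ} × {22, 23, 24}, {λ, μ} × {22, 24}, {λ, μ} × {23, 24}, {λ, μ} × {22, 23, 24}}; |τ_{X×Y}| = 36.

Enumerate products U × V with U ∈ τ_X, V ∈ τ_Y (deduplicated):
  ∅ × ∅ = {} (∅)
  {λ} × {22} = {(λ,22)}
  {λ} × {24} = {(λ,24)}
  {μ} × {22} = {(μ,22)}
  {μ} × {24} = {(μ,24)}
  {λ} × {22, 24} = {(λ,22), (λ,24)}
  {λ, μ} × {22} = {(λ,22), (μ,22)}
  {λ} × {23, 24} = {(λ,23), (λ,24)}
  {λ, μ} × {24} = {(λ,24), (μ,24)}
  {μ} × {22, 24} = {(μ,22), (μ,24)}
  {μ} × {23, 24} = {(μ,23), (μ,24)}
  {λ} × {22, 23, 24} = {(λ,22), (λ,23), (λ,24)}
  {μ} × {22, 23, 24} = {(μ,22), (μ,23), (μ,24)}
  {λ, μ} × {22, 24} = {(λ,22), (λ,24), (μ,22), (μ,24)}
  {λ, μ} × {23, 24} = {(λ,23), (λ,24), (μ,23), (μ,24)}
  {λ, μ} × {22, 23, 24} = {(λ,22), (λ,23), (λ,24), (μ,22), (μ,23), (μ,24)}
These 16 distinct sets form the basis B.
Close under arbitrary unions to get τ_{X×Y}; counting gives |τ_{X×Y}| = 36.


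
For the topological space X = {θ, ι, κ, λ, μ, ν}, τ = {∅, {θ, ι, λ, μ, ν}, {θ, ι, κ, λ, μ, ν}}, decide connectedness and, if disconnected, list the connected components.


(X, τ) is connected.

Find clopen sets (U ∈ τ with X ∖ U ∈ τ):
  U = ∅, X ∖ U = {θ, ι, κ, λ, μ, ν} — both open, so U is clopen.
  U = {θ, ι, κ, λ, μ, ν}, X ∖ U = ∅ — both open, so U is clopen.
Only trivial clopens (∅ and X) exist, so (X, τ) is connected.
Compute connected components by grouping points that agree on all clopens:
  component: {θ, ι, κ, λ, μ, ν}


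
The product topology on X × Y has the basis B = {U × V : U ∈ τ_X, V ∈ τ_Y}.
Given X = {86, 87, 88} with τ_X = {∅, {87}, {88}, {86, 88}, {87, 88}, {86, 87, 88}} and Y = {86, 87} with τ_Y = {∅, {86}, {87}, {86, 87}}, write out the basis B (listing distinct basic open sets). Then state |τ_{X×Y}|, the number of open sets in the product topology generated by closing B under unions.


Basis B = {∅ × ∅, {87} × {86}, {87} × {87}, {88} × {86}, {88} × {87}, {86, 88} × {86}, {86, 88} × {87}, {87} × {86, 87}, {87, 88} × {86}, {87, 88} × {87}, {88} × {86, 87}, {86, 87, 88} × {86}, {86, 87, 88} × {87}, {86, 88} × {86, 87}, {87, 88} × {86, 87}, {86, 87, 88} × {86, 87}}; |τ_{X×Y}| = 36.

Enumerate products U × V with U ∈ τ_X, V ∈ τ_Y (deduplicated):
  ∅ × ∅ = {} (∅)
  {87} × {86} = {(87,86)}
  {87} × {87} = {(87,87)}
  {88} × {86} = {(88,86)}
  {88} × {87} = {(88,87)}
  {86, 88} × {86} = {(86,86), (88,86)}
  {86, 88} × {87} = {(86,87), (88,87)}
  {87} × {86, 87} = {(87,86), (87,87)}
  {87, 88} × {86} = {(87,86), (88,86)}
  {87, 88} × {87} = {(87,87), (88,87)}
  {88} × {86, 87} = {(88,86), (88,87)}
  {86, 87, 88} × {86} = {(86,86), (87,86), (88,86)}
  {86, 87, 88} × {87} = {(86,87), (87,87), (88,87)}
  {86, 88} × {86, 87} = {(86,86), (86,87), (88,86), (88,87)}
  {87, 88} × {86, 87} = {(87,86), (87,87), (88,86), (88,87)}
  {86, 87, 88} × {86, 87} = {(86,86), (86,87), (87,86), (87,87), (88,86), (88,87)}
These 16 distinct sets form the basis B.
Close under arbitrary unions to get τ_{X×Y}; counting gives |τ_{X×Y}| = 36.
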